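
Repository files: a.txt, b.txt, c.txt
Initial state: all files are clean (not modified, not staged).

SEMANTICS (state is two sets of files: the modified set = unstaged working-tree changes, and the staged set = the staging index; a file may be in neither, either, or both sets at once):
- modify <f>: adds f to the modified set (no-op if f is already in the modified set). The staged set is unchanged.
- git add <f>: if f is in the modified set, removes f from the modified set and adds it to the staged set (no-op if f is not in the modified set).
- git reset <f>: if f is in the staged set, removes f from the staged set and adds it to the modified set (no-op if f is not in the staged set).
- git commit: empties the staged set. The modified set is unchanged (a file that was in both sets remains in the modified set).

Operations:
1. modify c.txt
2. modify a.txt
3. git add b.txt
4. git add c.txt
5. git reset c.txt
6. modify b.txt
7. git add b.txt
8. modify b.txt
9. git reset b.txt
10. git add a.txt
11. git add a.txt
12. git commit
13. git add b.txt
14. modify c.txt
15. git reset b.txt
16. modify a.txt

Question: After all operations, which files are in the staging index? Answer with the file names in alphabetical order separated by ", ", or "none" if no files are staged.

Answer: none

Derivation:
After op 1 (modify c.txt): modified={c.txt} staged={none}
After op 2 (modify a.txt): modified={a.txt, c.txt} staged={none}
After op 3 (git add b.txt): modified={a.txt, c.txt} staged={none}
After op 4 (git add c.txt): modified={a.txt} staged={c.txt}
After op 5 (git reset c.txt): modified={a.txt, c.txt} staged={none}
After op 6 (modify b.txt): modified={a.txt, b.txt, c.txt} staged={none}
After op 7 (git add b.txt): modified={a.txt, c.txt} staged={b.txt}
After op 8 (modify b.txt): modified={a.txt, b.txt, c.txt} staged={b.txt}
After op 9 (git reset b.txt): modified={a.txt, b.txt, c.txt} staged={none}
After op 10 (git add a.txt): modified={b.txt, c.txt} staged={a.txt}
After op 11 (git add a.txt): modified={b.txt, c.txt} staged={a.txt}
After op 12 (git commit): modified={b.txt, c.txt} staged={none}
After op 13 (git add b.txt): modified={c.txt} staged={b.txt}
After op 14 (modify c.txt): modified={c.txt} staged={b.txt}
After op 15 (git reset b.txt): modified={b.txt, c.txt} staged={none}
After op 16 (modify a.txt): modified={a.txt, b.txt, c.txt} staged={none}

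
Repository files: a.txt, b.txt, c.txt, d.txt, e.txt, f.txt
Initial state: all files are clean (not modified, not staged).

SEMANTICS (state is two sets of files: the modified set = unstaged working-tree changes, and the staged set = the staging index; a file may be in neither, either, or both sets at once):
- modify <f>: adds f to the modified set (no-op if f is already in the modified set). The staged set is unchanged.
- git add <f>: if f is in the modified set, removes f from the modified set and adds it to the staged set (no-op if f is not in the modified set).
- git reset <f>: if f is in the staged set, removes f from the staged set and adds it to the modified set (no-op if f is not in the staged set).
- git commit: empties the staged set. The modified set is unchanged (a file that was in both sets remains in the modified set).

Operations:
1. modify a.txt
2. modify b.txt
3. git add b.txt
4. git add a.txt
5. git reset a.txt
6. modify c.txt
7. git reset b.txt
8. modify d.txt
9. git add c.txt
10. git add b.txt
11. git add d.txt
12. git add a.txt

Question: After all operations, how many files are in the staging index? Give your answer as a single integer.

Answer: 4

Derivation:
After op 1 (modify a.txt): modified={a.txt} staged={none}
After op 2 (modify b.txt): modified={a.txt, b.txt} staged={none}
After op 3 (git add b.txt): modified={a.txt} staged={b.txt}
After op 4 (git add a.txt): modified={none} staged={a.txt, b.txt}
After op 5 (git reset a.txt): modified={a.txt} staged={b.txt}
After op 6 (modify c.txt): modified={a.txt, c.txt} staged={b.txt}
After op 7 (git reset b.txt): modified={a.txt, b.txt, c.txt} staged={none}
After op 8 (modify d.txt): modified={a.txt, b.txt, c.txt, d.txt} staged={none}
After op 9 (git add c.txt): modified={a.txt, b.txt, d.txt} staged={c.txt}
After op 10 (git add b.txt): modified={a.txt, d.txt} staged={b.txt, c.txt}
After op 11 (git add d.txt): modified={a.txt} staged={b.txt, c.txt, d.txt}
After op 12 (git add a.txt): modified={none} staged={a.txt, b.txt, c.txt, d.txt}
Final staged set: {a.txt, b.txt, c.txt, d.txt} -> count=4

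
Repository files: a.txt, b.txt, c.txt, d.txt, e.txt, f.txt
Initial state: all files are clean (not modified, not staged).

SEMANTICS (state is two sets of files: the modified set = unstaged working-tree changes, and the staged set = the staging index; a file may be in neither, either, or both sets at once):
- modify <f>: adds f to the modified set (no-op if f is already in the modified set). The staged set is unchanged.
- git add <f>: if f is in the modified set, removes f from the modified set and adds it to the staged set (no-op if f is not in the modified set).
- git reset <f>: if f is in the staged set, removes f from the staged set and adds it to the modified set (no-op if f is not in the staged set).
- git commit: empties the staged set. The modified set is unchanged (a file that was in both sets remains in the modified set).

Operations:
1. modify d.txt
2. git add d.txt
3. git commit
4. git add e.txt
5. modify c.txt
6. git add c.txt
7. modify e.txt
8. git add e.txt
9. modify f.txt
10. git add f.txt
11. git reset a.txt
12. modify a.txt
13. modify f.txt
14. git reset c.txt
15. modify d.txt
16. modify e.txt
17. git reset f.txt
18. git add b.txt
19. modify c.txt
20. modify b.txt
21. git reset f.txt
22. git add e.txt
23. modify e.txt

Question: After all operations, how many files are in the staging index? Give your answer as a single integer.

Answer: 1

Derivation:
After op 1 (modify d.txt): modified={d.txt} staged={none}
After op 2 (git add d.txt): modified={none} staged={d.txt}
After op 3 (git commit): modified={none} staged={none}
After op 4 (git add e.txt): modified={none} staged={none}
After op 5 (modify c.txt): modified={c.txt} staged={none}
After op 6 (git add c.txt): modified={none} staged={c.txt}
After op 7 (modify e.txt): modified={e.txt} staged={c.txt}
After op 8 (git add e.txt): modified={none} staged={c.txt, e.txt}
After op 9 (modify f.txt): modified={f.txt} staged={c.txt, e.txt}
After op 10 (git add f.txt): modified={none} staged={c.txt, e.txt, f.txt}
After op 11 (git reset a.txt): modified={none} staged={c.txt, e.txt, f.txt}
After op 12 (modify a.txt): modified={a.txt} staged={c.txt, e.txt, f.txt}
After op 13 (modify f.txt): modified={a.txt, f.txt} staged={c.txt, e.txt, f.txt}
After op 14 (git reset c.txt): modified={a.txt, c.txt, f.txt} staged={e.txt, f.txt}
After op 15 (modify d.txt): modified={a.txt, c.txt, d.txt, f.txt} staged={e.txt, f.txt}
After op 16 (modify e.txt): modified={a.txt, c.txt, d.txt, e.txt, f.txt} staged={e.txt, f.txt}
After op 17 (git reset f.txt): modified={a.txt, c.txt, d.txt, e.txt, f.txt} staged={e.txt}
After op 18 (git add b.txt): modified={a.txt, c.txt, d.txt, e.txt, f.txt} staged={e.txt}
After op 19 (modify c.txt): modified={a.txt, c.txt, d.txt, e.txt, f.txt} staged={e.txt}
After op 20 (modify b.txt): modified={a.txt, b.txt, c.txt, d.txt, e.txt, f.txt} staged={e.txt}
After op 21 (git reset f.txt): modified={a.txt, b.txt, c.txt, d.txt, e.txt, f.txt} staged={e.txt}
After op 22 (git add e.txt): modified={a.txt, b.txt, c.txt, d.txt, f.txt} staged={e.txt}
After op 23 (modify e.txt): modified={a.txt, b.txt, c.txt, d.txt, e.txt, f.txt} staged={e.txt}
Final staged set: {e.txt} -> count=1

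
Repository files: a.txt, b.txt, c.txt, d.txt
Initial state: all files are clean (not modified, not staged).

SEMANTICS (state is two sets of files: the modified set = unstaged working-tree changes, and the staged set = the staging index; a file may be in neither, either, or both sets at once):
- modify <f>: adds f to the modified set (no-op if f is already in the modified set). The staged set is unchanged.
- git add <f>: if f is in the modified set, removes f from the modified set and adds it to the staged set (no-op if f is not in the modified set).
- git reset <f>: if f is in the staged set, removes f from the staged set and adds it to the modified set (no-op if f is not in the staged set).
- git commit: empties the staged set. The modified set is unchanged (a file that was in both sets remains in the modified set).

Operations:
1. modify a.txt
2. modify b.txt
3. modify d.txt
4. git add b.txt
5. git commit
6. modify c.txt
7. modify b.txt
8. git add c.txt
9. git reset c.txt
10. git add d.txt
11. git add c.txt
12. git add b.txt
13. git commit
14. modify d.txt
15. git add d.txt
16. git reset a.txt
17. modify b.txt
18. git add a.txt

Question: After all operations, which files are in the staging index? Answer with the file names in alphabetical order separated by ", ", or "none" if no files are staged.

After op 1 (modify a.txt): modified={a.txt} staged={none}
After op 2 (modify b.txt): modified={a.txt, b.txt} staged={none}
After op 3 (modify d.txt): modified={a.txt, b.txt, d.txt} staged={none}
After op 4 (git add b.txt): modified={a.txt, d.txt} staged={b.txt}
After op 5 (git commit): modified={a.txt, d.txt} staged={none}
After op 6 (modify c.txt): modified={a.txt, c.txt, d.txt} staged={none}
After op 7 (modify b.txt): modified={a.txt, b.txt, c.txt, d.txt} staged={none}
After op 8 (git add c.txt): modified={a.txt, b.txt, d.txt} staged={c.txt}
After op 9 (git reset c.txt): modified={a.txt, b.txt, c.txt, d.txt} staged={none}
After op 10 (git add d.txt): modified={a.txt, b.txt, c.txt} staged={d.txt}
After op 11 (git add c.txt): modified={a.txt, b.txt} staged={c.txt, d.txt}
After op 12 (git add b.txt): modified={a.txt} staged={b.txt, c.txt, d.txt}
After op 13 (git commit): modified={a.txt} staged={none}
After op 14 (modify d.txt): modified={a.txt, d.txt} staged={none}
After op 15 (git add d.txt): modified={a.txt} staged={d.txt}
After op 16 (git reset a.txt): modified={a.txt} staged={d.txt}
After op 17 (modify b.txt): modified={a.txt, b.txt} staged={d.txt}
After op 18 (git add a.txt): modified={b.txt} staged={a.txt, d.txt}

Answer: a.txt, d.txt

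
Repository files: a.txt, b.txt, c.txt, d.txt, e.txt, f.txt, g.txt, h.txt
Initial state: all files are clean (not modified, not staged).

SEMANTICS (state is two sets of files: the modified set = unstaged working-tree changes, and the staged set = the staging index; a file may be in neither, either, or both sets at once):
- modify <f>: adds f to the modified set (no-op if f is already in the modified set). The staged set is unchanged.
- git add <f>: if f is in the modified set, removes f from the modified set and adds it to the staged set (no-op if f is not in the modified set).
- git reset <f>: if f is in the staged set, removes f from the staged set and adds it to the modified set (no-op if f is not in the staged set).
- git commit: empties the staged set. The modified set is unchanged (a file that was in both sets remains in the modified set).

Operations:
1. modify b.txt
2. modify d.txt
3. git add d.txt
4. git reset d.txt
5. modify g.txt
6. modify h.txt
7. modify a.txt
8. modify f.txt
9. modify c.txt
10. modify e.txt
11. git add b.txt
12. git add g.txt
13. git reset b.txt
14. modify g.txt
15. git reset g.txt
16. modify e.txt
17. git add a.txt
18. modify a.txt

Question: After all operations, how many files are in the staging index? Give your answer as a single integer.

Answer: 1

Derivation:
After op 1 (modify b.txt): modified={b.txt} staged={none}
After op 2 (modify d.txt): modified={b.txt, d.txt} staged={none}
After op 3 (git add d.txt): modified={b.txt} staged={d.txt}
After op 4 (git reset d.txt): modified={b.txt, d.txt} staged={none}
After op 5 (modify g.txt): modified={b.txt, d.txt, g.txt} staged={none}
After op 6 (modify h.txt): modified={b.txt, d.txt, g.txt, h.txt} staged={none}
After op 7 (modify a.txt): modified={a.txt, b.txt, d.txt, g.txt, h.txt} staged={none}
After op 8 (modify f.txt): modified={a.txt, b.txt, d.txt, f.txt, g.txt, h.txt} staged={none}
After op 9 (modify c.txt): modified={a.txt, b.txt, c.txt, d.txt, f.txt, g.txt, h.txt} staged={none}
After op 10 (modify e.txt): modified={a.txt, b.txt, c.txt, d.txt, e.txt, f.txt, g.txt, h.txt} staged={none}
After op 11 (git add b.txt): modified={a.txt, c.txt, d.txt, e.txt, f.txt, g.txt, h.txt} staged={b.txt}
After op 12 (git add g.txt): modified={a.txt, c.txt, d.txt, e.txt, f.txt, h.txt} staged={b.txt, g.txt}
After op 13 (git reset b.txt): modified={a.txt, b.txt, c.txt, d.txt, e.txt, f.txt, h.txt} staged={g.txt}
After op 14 (modify g.txt): modified={a.txt, b.txt, c.txt, d.txt, e.txt, f.txt, g.txt, h.txt} staged={g.txt}
After op 15 (git reset g.txt): modified={a.txt, b.txt, c.txt, d.txt, e.txt, f.txt, g.txt, h.txt} staged={none}
After op 16 (modify e.txt): modified={a.txt, b.txt, c.txt, d.txt, e.txt, f.txt, g.txt, h.txt} staged={none}
After op 17 (git add a.txt): modified={b.txt, c.txt, d.txt, e.txt, f.txt, g.txt, h.txt} staged={a.txt}
After op 18 (modify a.txt): modified={a.txt, b.txt, c.txt, d.txt, e.txt, f.txt, g.txt, h.txt} staged={a.txt}
Final staged set: {a.txt} -> count=1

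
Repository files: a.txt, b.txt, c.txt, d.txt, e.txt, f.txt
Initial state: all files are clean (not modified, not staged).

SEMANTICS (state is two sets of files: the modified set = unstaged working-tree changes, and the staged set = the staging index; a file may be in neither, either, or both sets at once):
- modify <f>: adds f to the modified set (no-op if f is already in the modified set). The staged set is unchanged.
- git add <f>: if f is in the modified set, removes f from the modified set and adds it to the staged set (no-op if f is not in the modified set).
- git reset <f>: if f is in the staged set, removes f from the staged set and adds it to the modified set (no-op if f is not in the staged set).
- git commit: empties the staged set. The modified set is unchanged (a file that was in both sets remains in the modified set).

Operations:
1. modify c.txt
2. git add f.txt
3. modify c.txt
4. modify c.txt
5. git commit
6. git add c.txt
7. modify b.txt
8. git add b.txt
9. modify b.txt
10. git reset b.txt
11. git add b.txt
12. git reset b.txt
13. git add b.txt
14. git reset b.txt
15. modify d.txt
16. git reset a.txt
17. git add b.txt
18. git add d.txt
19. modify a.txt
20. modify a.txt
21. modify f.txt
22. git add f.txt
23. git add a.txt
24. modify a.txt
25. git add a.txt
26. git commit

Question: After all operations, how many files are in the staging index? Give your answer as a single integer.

Answer: 0

Derivation:
After op 1 (modify c.txt): modified={c.txt} staged={none}
After op 2 (git add f.txt): modified={c.txt} staged={none}
After op 3 (modify c.txt): modified={c.txt} staged={none}
After op 4 (modify c.txt): modified={c.txt} staged={none}
After op 5 (git commit): modified={c.txt} staged={none}
After op 6 (git add c.txt): modified={none} staged={c.txt}
After op 7 (modify b.txt): modified={b.txt} staged={c.txt}
After op 8 (git add b.txt): modified={none} staged={b.txt, c.txt}
After op 9 (modify b.txt): modified={b.txt} staged={b.txt, c.txt}
After op 10 (git reset b.txt): modified={b.txt} staged={c.txt}
After op 11 (git add b.txt): modified={none} staged={b.txt, c.txt}
After op 12 (git reset b.txt): modified={b.txt} staged={c.txt}
After op 13 (git add b.txt): modified={none} staged={b.txt, c.txt}
After op 14 (git reset b.txt): modified={b.txt} staged={c.txt}
After op 15 (modify d.txt): modified={b.txt, d.txt} staged={c.txt}
After op 16 (git reset a.txt): modified={b.txt, d.txt} staged={c.txt}
After op 17 (git add b.txt): modified={d.txt} staged={b.txt, c.txt}
After op 18 (git add d.txt): modified={none} staged={b.txt, c.txt, d.txt}
After op 19 (modify a.txt): modified={a.txt} staged={b.txt, c.txt, d.txt}
After op 20 (modify a.txt): modified={a.txt} staged={b.txt, c.txt, d.txt}
After op 21 (modify f.txt): modified={a.txt, f.txt} staged={b.txt, c.txt, d.txt}
After op 22 (git add f.txt): modified={a.txt} staged={b.txt, c.txt, d.txt, f.txt}
After op 23 (git add a.txt): modified={none} staged={a.txt, b.txt, c.txt, d.txt, f.txt}
After op 24 (modify a.txt): modified={a.txt} staged={a.txt, b.txt, c.txt, d.txt, f.txt}
After op 25 (git add a.txt): modified={none} staged={a.txt, b.txt, c.txt, d.txt, f.txt}
After op 26 (git commit): modified={none} staged={none}
Final staged set: {none} -> count=0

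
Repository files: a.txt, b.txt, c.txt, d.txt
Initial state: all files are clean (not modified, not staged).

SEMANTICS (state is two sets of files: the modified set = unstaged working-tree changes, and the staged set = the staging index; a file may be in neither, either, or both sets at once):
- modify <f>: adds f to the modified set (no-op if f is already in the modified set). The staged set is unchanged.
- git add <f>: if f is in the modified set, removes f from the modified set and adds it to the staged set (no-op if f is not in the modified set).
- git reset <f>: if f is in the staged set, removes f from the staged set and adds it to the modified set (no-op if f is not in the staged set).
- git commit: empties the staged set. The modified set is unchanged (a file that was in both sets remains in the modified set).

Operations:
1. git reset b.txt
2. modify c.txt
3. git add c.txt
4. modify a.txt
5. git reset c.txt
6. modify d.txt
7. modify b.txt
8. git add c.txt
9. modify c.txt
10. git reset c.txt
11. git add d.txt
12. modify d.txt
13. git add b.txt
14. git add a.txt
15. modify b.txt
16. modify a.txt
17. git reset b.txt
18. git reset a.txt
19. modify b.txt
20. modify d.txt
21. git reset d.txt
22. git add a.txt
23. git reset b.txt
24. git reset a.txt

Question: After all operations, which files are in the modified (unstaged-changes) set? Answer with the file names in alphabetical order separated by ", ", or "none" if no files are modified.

Answer: a.txt, b.txt, c.txt, d.txt

Derivation:
After op 1 (git reset b.txt): modified={none} staged={none}
After op 2 (modify c.txt): modified={c.txt} staged={none}
After op 3 (git add c.txt): modified={none} staged={c.txt}
After op 4 (modify a.txt): modified={a.txt} staged={c.txt}
After op 5 (git reset c.txt): modified={a.txt, c.txt} staged={none}
After op 6 (modify d.txt): modified={a.txt, c.txt, d.txt} staged={none}
After op 7 (modify b.txt): modified={a.txt, b.txt, c.txt, d.txt} staged={none}
After op 8 (git add c.txt): modified={a.txt, b.txt, d.txt} staged={c.txt}
After op 9 (modify c.txt): modified={a.txt, b.txt, c.txt, d.txt} staged={c.txt}
After op 10 (git reset c.txt): modified={a.txt, b.txt, c.txt, d.txt} staged={none}
After op 11 (git add d.txt): modified={a.txt, b.txt, c.txt} staged={d.txt}
After op 12 (modify d.txt): modified={a.txt, b.txt, c.txt, d.txt} staged={d.txt}
After op 13 (git add b.txt): modified={a.txt, c.txt, d.txt} staged={b.txt, d.txt}
After op 14 (git add a.txt): modified={c.txt, d.txt} staged={a.txt, b.txt, d.txt}
After op 15 (modify b.txt): modified={b.txt, c.txt, d.txt} staged={a.txt, b.txt, d.txt}
After op 16 (modify a.txt): modified={a.txt, b.txt, c.txt, d.txt} staged={a.txt, b.txt, d.txt}
After op 17 (git reset b.txt): modified={a.txt, b.txt, c.txt, d.txt} staged={a.txt, d.txt}
After op 18 (git reset a.txt): modified={a.txt, b.txt, c.txt, d.txt} staged={d.txt}
After op 19 (modify b.txt): modified={a.txt, b.txt, c.txt, d.txt} staged={d.txt}
After op 20 (modify d.txt): modified={a.txt, b.txt, c.txt, d.txt} staged={d.txt}
After op 21 (git reset d.txt): modified={a.txt, b.txt, c.txt, d.txt} staged={none}
After op 22 (git add a.txt): modified={b.txt, c.txt, d.txt} staged={a.txt}
After op 23 (git reset b.txt): modified={b.txt, c.txt, d.txt} staged={a.txt}
After op 24 (git reset a.txt): modified={a.txt, b.txt, c.txt, d.txt} staged={none}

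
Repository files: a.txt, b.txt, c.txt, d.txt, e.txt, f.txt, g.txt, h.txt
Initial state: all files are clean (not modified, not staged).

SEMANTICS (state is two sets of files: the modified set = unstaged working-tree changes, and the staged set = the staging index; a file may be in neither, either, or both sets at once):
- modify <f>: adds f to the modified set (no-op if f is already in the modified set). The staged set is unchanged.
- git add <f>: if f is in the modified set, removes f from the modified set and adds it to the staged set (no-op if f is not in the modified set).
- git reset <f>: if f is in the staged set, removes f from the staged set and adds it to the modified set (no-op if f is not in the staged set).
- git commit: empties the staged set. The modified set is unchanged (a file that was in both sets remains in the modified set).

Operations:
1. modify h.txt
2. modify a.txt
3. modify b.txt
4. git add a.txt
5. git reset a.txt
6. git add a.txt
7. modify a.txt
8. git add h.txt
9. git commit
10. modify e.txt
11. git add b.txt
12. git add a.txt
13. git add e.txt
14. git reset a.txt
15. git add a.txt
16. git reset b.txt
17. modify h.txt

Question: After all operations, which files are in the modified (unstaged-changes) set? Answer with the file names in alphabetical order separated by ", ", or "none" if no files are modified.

Answer: b.txt, h.txt

Derivation:
After op 1 (modify h.txt): modified={h.txt} staged={none}
After op 2 (modify a.txt): modified={a.txt, h.txt} staged={none}
After op 3 (modify b.txt): modified={a.txt, b.txt, h.txt} staged={none}
After op 4 (git add a.txt): modified={b.txt, h.txt} staged={a.txt}
After op 5 (git reset a.txt): modified={a.txt, b.txt, h.txt} staged={none}
After op 6 (git add a.txt): modified={b.txt, h.txt} staged={a.txt}
After op 7 (modify a.txt): modified={a.txt, b.txt, h.txt} staged={a.txt}
After op 8 (git add h.txt): modified={a.txt, b.txt} staged={a.txt, h.txt}
After op 9 (git commit): modified={a.txt, b.txt} staged={none}
After op 10 (modify e.txt): modified={a.txt, b.txt, e.txt} staged={none}
After op 11 (git add b.txt): modified={a.txt, e.txt} staged={b.txt}
After op 12 (git add a.txt): modified={e.txt} staged={a.txt, b.txt}
After op 13 (git add e.txt): modified={none} staged={a.txt, b.txt, e.txt}
After op 14 (git reset a.txt): modified={a.txt} staged={b.txt, e.txt}
After op 15 (git add a.txt): modified={none} staged={a.txt, b.txt, e.txt}
After op 16 (git reset b.txt): modified={b.txt} staged={a.txt, e.txt}
After op 17 (modify h.txt): modified={b.txt, h.txt} staged={a.txt, e.txt}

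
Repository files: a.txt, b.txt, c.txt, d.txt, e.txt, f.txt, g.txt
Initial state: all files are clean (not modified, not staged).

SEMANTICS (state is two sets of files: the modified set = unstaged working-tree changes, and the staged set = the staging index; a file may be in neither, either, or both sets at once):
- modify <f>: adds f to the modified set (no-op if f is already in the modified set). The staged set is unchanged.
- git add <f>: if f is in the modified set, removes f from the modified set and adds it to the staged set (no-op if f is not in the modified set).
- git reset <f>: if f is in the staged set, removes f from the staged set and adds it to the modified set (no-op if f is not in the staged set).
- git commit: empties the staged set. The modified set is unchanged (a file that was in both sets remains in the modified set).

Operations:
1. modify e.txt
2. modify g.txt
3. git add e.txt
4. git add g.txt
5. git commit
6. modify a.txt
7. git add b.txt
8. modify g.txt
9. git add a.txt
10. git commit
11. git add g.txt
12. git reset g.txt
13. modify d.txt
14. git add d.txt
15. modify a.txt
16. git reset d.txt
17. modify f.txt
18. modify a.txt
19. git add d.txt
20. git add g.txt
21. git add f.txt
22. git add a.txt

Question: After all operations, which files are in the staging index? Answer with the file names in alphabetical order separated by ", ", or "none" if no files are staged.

After op 1 (modify e.txt): modified={e.txt} staged={none}
After op 2 (modify g.txt): modified={e.txt, g.txt} staged={none}
After op 3 (git add e.txt): modified={g.txt} staged={e.txt}
After op 4 (git add g.txt): modified={none} staged={e.txt, g.txt}
After op 5 (git commit): modified={none} staged={none}
After op 6 (modify a.txt): modified={a.txt} staged={none}
After op 7 (git add b.txt): modified={a.txt} staged={none}
After op 8 (modify g.txt): modified={a.txt, g.txt} staged={none}
After op 9 (git add a.txt): modified={g.txt} staged={a.txt}
After op 10 (git commit): modified={g.txt} staged={none}
After op 11 (git add g.txt): modified={none} staged={g.txt}
After op 12 (git reset g.txt): modified={g.txt} staged={none}
After op 13 (modify d.txt): modified={d.txt, g.txt} staged={none}
After op 14 (git add d.txt): modified={g.txt} staged={d.txt}
After op 15 (modify a.txt): modified={a.txt, g.txt} staged={d.txt}
After op 16 (git reset d.txt): modified={a.txt, d.txt, g.txt} staged={none}
After op 17 (modify f.txt): modified={a.txt, d.txt, f.txt, g.txt} staged={none}
After op 18 (modify a.txt): modified={a.txt, d.txt, f.txt, g.txt} staged={none}
After op 19 (git add d.txt): modified={a.txt, f.txt, g.txt} staged={d.txt}
After op 20 (git add g.txt): modified={a.txt, f.txt} staged={d.txt, g.txt}
After op 21 (git add f.txt): modified={a.txt} staged={d.txt, f.txt, g.txt}
After op 22 (git add a.txt): modified={none} staged={a.txt, d.txt, f.txt, g.txt}

Answer: a.txt, d.txt, f.txt, g.txt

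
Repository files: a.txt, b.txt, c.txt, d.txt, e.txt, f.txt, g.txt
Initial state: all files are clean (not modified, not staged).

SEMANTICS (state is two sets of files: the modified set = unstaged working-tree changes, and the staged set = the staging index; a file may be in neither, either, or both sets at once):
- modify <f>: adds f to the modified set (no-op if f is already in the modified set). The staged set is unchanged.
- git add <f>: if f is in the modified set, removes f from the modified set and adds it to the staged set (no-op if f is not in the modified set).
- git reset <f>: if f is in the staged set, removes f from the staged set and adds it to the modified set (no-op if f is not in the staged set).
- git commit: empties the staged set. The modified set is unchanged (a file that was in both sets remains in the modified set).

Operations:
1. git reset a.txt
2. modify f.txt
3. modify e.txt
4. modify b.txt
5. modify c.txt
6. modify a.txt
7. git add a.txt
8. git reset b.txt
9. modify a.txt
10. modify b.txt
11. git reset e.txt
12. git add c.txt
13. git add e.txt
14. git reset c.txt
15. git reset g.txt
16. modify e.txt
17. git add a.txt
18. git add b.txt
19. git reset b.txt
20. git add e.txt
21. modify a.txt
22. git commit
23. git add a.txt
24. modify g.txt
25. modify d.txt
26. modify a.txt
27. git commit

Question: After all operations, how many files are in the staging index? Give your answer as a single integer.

Answer: 0

Derivation:
After op 1 (git reset a.txt): modified={none} staged={none}
After op 2 (modify f.txt): modified={f.txt} staged={none}
After op 3 (modify e.txt): modified={e.txt, f.txt} staged={none}
After op 4 (modify b.txt): modified={b.txt, e.txt, f.txt} staged={none}
After op 5 (modify c.txt): modified={b.txt, c.txt, e.txt, f.txt} staged={none}
After op 6 (modify a.txt): modified={a.txt, b.txt, c.txt, e.txt, f.txt} staged={none}
After op 7 (git add a.txt): modified={b.txt, c.txt, e.txt, f.txt} staged={a.txt}
After op 8 (git reset b.txt): modified={b.txt, c.txt, e.txt, f.txt} staged={a.txt}
After op 9 (modify a.txt): modified={a.txt, b.txt, c.txt, e.txt, f.txt} staged={a.txt}
After op 10 (modify b.txt): modified={a.txt, b.txt, c.txt, e.txt, f.txt} staged={a.txt}
After op 11 (git reset e.txt): modified={a.txt, b.txt, c.txt, e.txt, f.txt} staged={a.txt}
After op 12 (git add c.txt): modified={a.txt, b.txt, e.txt, f.txt} staged={a.txt, c.txt}
After op 13 (git add e.txt): modified={a.txt, b.txt, f.txt} staged={a.txt, c.txt, e.txt}
After op 14 (git reset c.txt): modified={a.txt, b.txt, c.txt, f.txt} staged={a.txt, e.txt}
After op 15 (git reset g.txt): modified={a.txt, b.txt, c.txt, f.txt} staged={a.txt, e.txt}
After op 16 (modify e.txt): modified={a.txt, b.txt, c.txt, e.txt, f.txt} staged={a.txt, e.txt}
After op 17 (git add a.txt): modified={b.txt, c.txt, e.txt, f.txt} staged={a.txt, e.txt}
After op 18 (git add b.txt): modified={c.txt, e.txt, f.txt} staged={a.txt, b.txt, e.txt}
After op 19 (git reset b.txt): modified={b.txt, c.txt, e.txt, f.txt} staged={a.txt, e.txt}
After op 20 (git add e.txt): modified={b.txt, c.txt, f.txt} staged={a.txt, e.txt}
After op 21 (modify a.txt): modified={a.txt, b.txt, c.txt, f.txt} staged={a.txt, e.txt}
After op 22 (git commit): modified={a.txt, b.txt, c.txt, f.txt} staged={none}
After op 23 (git add a.txt): modified={b.txt, c.txt, f.txt} staged={a.txt}
After op 24 (modify g.txt): modified={b.txt, c.txt, f.txt, g.txt} staged={a.txt}
After op 25 (modify d.txt): modified={b.txt, c.txt, d.txt, f.txt, g.txt} staged={a.txt}
After op 26 (modify a.txt): modified={a.txt, b.txt, c.txt, d.txt, f.txt, g.txt} staged={a.txt}
After op 27 (git commit): modified={a.txt, b.txt, c.txt, d.txt, f.txt, g.txt} staged={none}
Final staged set: {none} -> count=0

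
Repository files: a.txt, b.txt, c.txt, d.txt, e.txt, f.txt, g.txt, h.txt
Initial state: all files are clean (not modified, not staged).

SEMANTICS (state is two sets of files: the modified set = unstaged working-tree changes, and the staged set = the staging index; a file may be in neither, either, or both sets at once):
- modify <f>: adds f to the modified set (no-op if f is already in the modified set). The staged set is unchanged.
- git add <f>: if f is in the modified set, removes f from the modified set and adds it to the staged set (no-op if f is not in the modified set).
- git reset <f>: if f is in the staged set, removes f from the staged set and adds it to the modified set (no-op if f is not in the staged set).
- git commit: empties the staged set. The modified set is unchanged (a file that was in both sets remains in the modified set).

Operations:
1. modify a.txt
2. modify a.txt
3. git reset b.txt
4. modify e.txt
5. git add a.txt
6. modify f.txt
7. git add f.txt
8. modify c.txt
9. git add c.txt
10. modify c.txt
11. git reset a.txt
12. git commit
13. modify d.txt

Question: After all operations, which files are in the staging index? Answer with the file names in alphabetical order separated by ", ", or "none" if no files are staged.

Answer: none

Derivation:
After op 1 (modify a.txt): modified={a.txt} staged={none}
After op 2 (modify a.txt): modified={a.txt} staged={none}
After op 3 (git reset b.txt): modified={a.txt} staged={none}
After op 4 (modify e.txt): modified={a.txt, e.txt} staged={none}
After op 5 (git add a.txt): modified={e.txt} staged={a.txt}
After op 6 (modify f.txt): modified={e.txt, f.txt} staged={a.txt}
After op 7 (git add f.txt): modified={e.txt} staged={a.txt, f.txt}
After op 8 (modify c.txt): modified={c.txt, e.txt} staged={a.txt, f.txt}
After op 9 (git add c.txt): modified={e.txt} staged={a.txt, c.txt, f.txt}
After op 10 (modify c.txt): modified={c.txt, e.txt} staged={a.txt, c.txt, f.txt}
After op 11 (git reset a.txt): modified={a.txt, c.txt, e.txt} staged={c.txt, f.txt}
After op 12 (git commit): modified={a.txt, c.txt, e.txt} staged={none}
After op 13 (modify d.txt): modified={a.txt, c.txt, d.txt, e.txt} staged={none}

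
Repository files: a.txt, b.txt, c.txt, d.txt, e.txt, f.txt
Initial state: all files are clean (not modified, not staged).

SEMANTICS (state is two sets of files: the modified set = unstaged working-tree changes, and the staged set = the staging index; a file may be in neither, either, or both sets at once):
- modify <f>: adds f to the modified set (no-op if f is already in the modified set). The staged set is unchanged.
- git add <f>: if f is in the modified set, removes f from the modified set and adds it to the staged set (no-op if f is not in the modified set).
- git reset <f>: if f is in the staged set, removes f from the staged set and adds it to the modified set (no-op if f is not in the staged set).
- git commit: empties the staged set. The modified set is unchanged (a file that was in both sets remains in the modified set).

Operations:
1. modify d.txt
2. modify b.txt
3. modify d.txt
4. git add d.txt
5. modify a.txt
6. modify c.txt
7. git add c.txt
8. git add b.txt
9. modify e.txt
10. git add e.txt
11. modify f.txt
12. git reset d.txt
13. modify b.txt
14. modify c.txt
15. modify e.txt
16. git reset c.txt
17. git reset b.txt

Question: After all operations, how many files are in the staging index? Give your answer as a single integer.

After op 1 (modify d.txt): modified={d.txt} staged={none}
After op 2 (modify b.txt): modified={b.txt, d.txt} staged={none}
After op 3 (modify d.txt): modified={b.txt, d.txt} staged={none}
After op 4 (git add d.txt): modified={b.txt} staged={d.txt}
After op 5 (modify a.txt): modified={a.txt, b.txt} staged={d.txt}
After op 6 (modify c.txt): modified={a.txt, b.txt, c.txt} staged={d.txt}
After op 7 (git add c.txt): modified={a.txt, b.txt} staged={c.txt, d.txt}
After op 8 (git add b.txt): modified={a.txt} staged={b.txt, c.txt, d.txt}
After op 9 (modify e.txt): modified={a.txt, e.txt} staged={b.txt, c.txt, d.txt}
After op 10 (git add e.txt): modified={a.txt} staged={b.txt, c.txt, d.txt, e.txt}
After op 11 (modify f.txt): modified={a.txt, f.txt} staged={b.txt, c.txt, d.txt, e.txt}
After op 12 (git reset d.txt): modified={a.txt, d.txt, f.txt} staged={b.txt, c.txt, e.txt}
After op 13 (modify b.txt): modified={a.txt, b.txt, d.txt, f.txt} staged={b.txt, c.txt, e.txt}
After op 14 (modify c.txt): modified={a.txt, b.txt, c.txt, d.txt, f.txt} staged={b.txt, c.txt, e.txt}
After op 15 (modify e.txt): modified={a.txt, b.txt, c.txt, d.txt, e.txt, f.txt} staged={b.txt, c.txt, e.txt}
After op 16 (git reset c.txt): modified={a.txt, b.txt, c.txt, d.txt, e.txt, f.txt} staged={b.txt, e.txt}
After op 17 (git reset b.txt): modified={a.txt, b.txt, c.txt, d.txt, e.txt, f.txt} staged={e.txt}
Final staged set: {e.txt} -> count=1

Answer: 1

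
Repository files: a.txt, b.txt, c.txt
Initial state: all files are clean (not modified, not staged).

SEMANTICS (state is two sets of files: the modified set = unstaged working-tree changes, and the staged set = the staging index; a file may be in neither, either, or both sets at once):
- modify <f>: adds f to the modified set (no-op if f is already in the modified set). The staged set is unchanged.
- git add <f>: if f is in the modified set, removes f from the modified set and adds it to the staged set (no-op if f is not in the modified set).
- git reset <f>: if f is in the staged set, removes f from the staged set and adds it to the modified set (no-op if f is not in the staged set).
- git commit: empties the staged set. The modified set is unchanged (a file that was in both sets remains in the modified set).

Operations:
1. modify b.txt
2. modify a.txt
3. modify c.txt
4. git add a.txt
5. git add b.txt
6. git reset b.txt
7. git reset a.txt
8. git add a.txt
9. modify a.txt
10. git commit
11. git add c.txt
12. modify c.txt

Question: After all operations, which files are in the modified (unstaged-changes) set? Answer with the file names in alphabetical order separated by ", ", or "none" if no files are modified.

After op 1 (modify b.txt): modified={b.txt} staged={none}
After op 2 (modify a.txt): modified={a.txt, b.txt} staged={none}
After op 3 (modify c.txt): modified={a.txt, b.txt, c.txt} staged={none}
After op 4 (git add a.txt): modified={b.txt, c.txt} staged={a.txt}
After op 5 (git add b.txt): modified={c.txt} staged={a.txt, b.txt}
After op 6 (git reset b.txt): modified={b.txt, c.txt} staged={a.txt}
After op 7 (git reset a.txt): modified={a.txt, b.txt, c.txt} staged={none}
After op 8 (git add a.txt): modified={b.txt, c.txt} staged={a.txt}
After op 9 (modify a.txt): modified={a.txt, b.txt, c.txt} staged={a.txt}
After op 10 (git commit): modified={a.txt, b.txt, c.txt} staged={none}
After op 11 (git add c.txt): modified={a.txt, b.txt} staged={c.txt}
After op 12 (modify c.txt): modified={a.txt, b.txt, c.txt} staged={c.txt}

Answer: a.txt, b.txt, c.txt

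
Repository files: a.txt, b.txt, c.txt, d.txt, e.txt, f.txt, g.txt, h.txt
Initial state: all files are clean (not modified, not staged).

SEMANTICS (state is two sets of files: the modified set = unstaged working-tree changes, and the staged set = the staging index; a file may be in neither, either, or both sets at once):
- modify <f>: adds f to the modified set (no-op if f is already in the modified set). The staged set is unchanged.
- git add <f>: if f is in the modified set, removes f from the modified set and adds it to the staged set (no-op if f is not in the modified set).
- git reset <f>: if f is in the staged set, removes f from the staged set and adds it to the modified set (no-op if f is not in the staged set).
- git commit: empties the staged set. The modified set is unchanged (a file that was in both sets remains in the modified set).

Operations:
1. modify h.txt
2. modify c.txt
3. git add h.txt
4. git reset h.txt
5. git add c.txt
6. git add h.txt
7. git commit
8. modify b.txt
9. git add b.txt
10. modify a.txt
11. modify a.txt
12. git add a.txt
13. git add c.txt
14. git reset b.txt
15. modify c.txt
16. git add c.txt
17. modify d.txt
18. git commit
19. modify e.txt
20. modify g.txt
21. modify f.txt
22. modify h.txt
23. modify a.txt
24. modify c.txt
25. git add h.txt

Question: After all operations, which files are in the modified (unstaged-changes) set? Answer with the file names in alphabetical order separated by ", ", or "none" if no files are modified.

After op 1 (modify h.txt): modified={h.txt} staged={none}
After op 2 (modify c.txt): modified={c.txt, h.txt} staged={none}
After op 3 (git add h.txt): modified={c.txt} staged={h.txt}
After op 4 (git reset h.txt): modified={c.txt, h.txt} staged={none}
After op 5 (git add c.txt): modified={h.txt} staged={c.txt}
After op 6 (git add h.txt): modified={none} staged={c.txt, h.txt}
After op 7 (git commit): modified={none} staged={none}
After op 8 (modify b.txt): modified={b.txt} staged={none}
After op 9 (git add b.txt): modified={none} staged={b.txt}
After op 10 (modify a.txt): modified={a.txt} staged={b.txt}
After op 11 (modify a.txt): modified={a.txt} staged={b.txt}
After op 12 (git add a.txt): modified={none} staged={a.txt, b.txt}
After op 13 (git add c.txt): modified={none} staged={a.txt, b.txt}
After op 14 (git reset b.txt): modified={b.txt} staged={a.txt}
After op 15 (modify c.txt): modified={b.txt, c.txt} staged={a.txt}
After op 16 (git add c.txt): modified={b.txt} staged={a.txt, c.txt}
After op 17 (modify d.txt): modified={b.txt, d.txt} staged={a.txt, c.txt}
After op 18 (git commit): modified={b.txt, d.txt} staged={none}
After op 19 (modify e.txt): modified={b.txt, d.txt, e.txt} staged={none}
After op 20 (modify g.txt): modified={b.txt, d.txt, e.txt, g.txt} staged={none}
After op 21 (modify f.txt): modified={b.txt, d.txt, e.txt, f.txt, g.txt} staged={none}
After op 22 (modify h.txt): modified={b.txt, d.txt, e.txt, f.txt, g.txt, h.txt} staged={none}
After op 23 (modify a.txt): modified={a.txt, b.txt, d.txt, e.txt, f.txt, g.txt, h.txt} staged={none}
After op 24 (modify c.txt): modified={a.txt, b.txt, c.txt, d.txt, e.txt, f.txt, g.txt, h.txt} staged={none}
After op 25 (git add h.txt): modified={a.txt, b.txt, c.txt, d.txt, e.txt, f.txt, g.txt} staged={h.txt}

Answer: a.txt, b.txt, c.txt, d.txt, e.txt, f.txt, g.txt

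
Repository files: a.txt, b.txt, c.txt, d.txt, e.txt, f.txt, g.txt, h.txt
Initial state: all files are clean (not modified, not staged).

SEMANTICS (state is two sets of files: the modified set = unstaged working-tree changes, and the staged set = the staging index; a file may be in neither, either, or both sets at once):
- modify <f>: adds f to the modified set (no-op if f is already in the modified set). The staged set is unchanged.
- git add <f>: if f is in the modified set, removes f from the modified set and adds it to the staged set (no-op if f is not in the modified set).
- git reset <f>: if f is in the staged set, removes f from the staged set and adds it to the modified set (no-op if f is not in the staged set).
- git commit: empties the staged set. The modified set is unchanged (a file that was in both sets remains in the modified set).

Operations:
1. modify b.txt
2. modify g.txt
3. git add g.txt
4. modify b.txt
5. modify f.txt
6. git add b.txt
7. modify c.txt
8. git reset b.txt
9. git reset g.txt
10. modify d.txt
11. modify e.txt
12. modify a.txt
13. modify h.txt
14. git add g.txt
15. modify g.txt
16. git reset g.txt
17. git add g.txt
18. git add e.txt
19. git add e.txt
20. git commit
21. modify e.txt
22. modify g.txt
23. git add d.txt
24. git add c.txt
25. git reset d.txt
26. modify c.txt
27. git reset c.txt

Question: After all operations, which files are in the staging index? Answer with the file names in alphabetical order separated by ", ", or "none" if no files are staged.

Answer: none

Derivation:
After op 1 (modify b.txt): modified={b.txt} staged={none}
After op 2 (modify g.txt): modified={b.txt, g.txt} staged={none}
After op 3 (git add g.txt): modified={b.txt} staged={g.txt}
After op 4 (modify b.txt): modified={b.txt} staged={g.txt}
After op 5 (modify f.txt): modified={b.txt, f.txt} staged={g.txt}
After op 6 (git add b.txt): modified={f.txt} staged={b.txt, g.txt}
After op 7 (modify c.txt): modified={c.txt, f.txt} staged={b.txt, g.txt}
After op 8 (git reset b.txt): modified={b.txt, c.txt, f.txt} staged={g.txt}
After op 9 (git reset g.txt): modified={b.txt, c.txt, f.txt, g.txt} staged={none}
After op 10 (modify d.txt): modified={b.txt, c.txt, d.txt, f.txt, g.txt} staged={none}
After op 11 (modify e.txt): modified={b.txt, c.txt, d.txt, e.txt, f.txt, g.txt} staged={none}
After op 12 (modify a.txt): modified={a.txt, b.txt, c.txt, d.txt, e.txt, f.txt, g.txt} staged={none}
After op 13 (modify h.txt): modified={a.txt, b.txt, c.txt, d.txt, e.txt, f.txt, g.txt, h.txt} staged={none}
After op 14 (git add g.txt): modified={a.txt, b.txt, c.txt, d.txt, e.txt, f.txt, h.txt} staged={g.txt}
After op 15 (modify g.txt): modified={a.txt, b.txt, c.txt, d.txt, e.txt, f.txt, g.txt, h.txt} staged={g.txt}
After op 16 (git reset g.txt): modified={a.txt, b.txt, c.txt, d.txt, e.txt, f.txt, g.txt, h.txt} staged={none}
After op 17 (git add g.txt): modified={a.txt, b.txt, c.txt, d.txt, e.txt, f.txt, h.txt} staged={g.txt}
After op 18 (git add e.txt): modified={a.txt, b.txt, c.txt, d.txt, f.txt, h.txt} staged={e.txt, g.txt}
After op 19 (git add e.txt): modified={a.txt, b.txt, c.txt, d.txt, f.txt, h.txt} staged={e.txt, g.txt}
After op 20 (git commit): modified={a.txt, b.txt, c.txt, d.txt, f.txt, h.txt} staged={none}
After op 21 (modify e.txt): modified={a.txt, b.txt, c.txt, d.txt, e.txt, f.txt, h.txt} staged={none}
After op 22 (modify g.txt): modified={a.txt, b.txt, c.txt, d.txt, e.txt, f.txt, g.txt, h.txt} staged={none}
After op 23 (git add d.txt): modified={a.txt, b.txt, c.txt, e.txt, f.txt, g.txt, h.txt} staged={d.txt}
After op 24 (git add c.txt): modified={a.txt, b.txt, e.txt, f.txt, g.txt, h.txt} staged={c.txt, d.txt}
After op 25 (git reset d.txt): modified={a.txt, b.txt, d.txt, e.txt, f.txt, g.txt, h.txt} staged={c.txt}
After op 26 (modify c.txt): modified={a.txt, b.txt, c.txt, d.txt, e.txt, f.txt, g.txt, h.txt} staged={c.txt}
After op 27 (git reset c.txt): modified={a.txt, b.txt, c.txt, d.txt, e.txt, f.txt, g.txt, h.txt} staged={none}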